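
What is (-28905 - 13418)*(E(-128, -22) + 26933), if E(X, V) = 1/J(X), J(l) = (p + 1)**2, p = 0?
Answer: -1139927682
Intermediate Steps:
J(l) = 1 (J(l) = (0 + 1)**2 = 1**2 = 1)
E(X, V) = 1 (E(X, V) = 1/1 = 1)
(-28905 - 13418)*(E(-128, -22) + 26933) = (-28905 - 13418)*(1 + 26933) = -42323*26934 = -1139927682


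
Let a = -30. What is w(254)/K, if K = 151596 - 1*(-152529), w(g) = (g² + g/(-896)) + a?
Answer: 9629867/45416000 ≈ 0.21204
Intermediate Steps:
w(g) = -30 + g² - g/896 (w(g) = (g² + g/(-896)) - 30 = (g² - g/896) - 30 = -30 + g² - g/896)
K = 304125 (K = 151596 + 152529 = 304125)
w(254)/K = (-30 + 254² - 1/896*254)/304125 = (-30 + 64516 - 127/448)*(1/304125) = (28889601/448)*(1/304125) = 9629867/45416000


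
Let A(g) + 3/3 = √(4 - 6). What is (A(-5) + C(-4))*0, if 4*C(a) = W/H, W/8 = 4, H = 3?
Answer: 0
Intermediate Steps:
A(g) = -1 + I*√2 (A(g) = -1 + √(4 - 6) = -1 + √(-2) = -1 + I*√2)
W = 32 (W = 8*4 = 32)
C(a) = 8/3 (C(a) = (32/3)/4 = (32*(⅓))/4 = (¼)*(32/3) = 8/3)
(A(-5) + C(-4))*0 = ((-1 + I*√2) + 8/3)*0 = (5/3 + I*√2)*0 = 0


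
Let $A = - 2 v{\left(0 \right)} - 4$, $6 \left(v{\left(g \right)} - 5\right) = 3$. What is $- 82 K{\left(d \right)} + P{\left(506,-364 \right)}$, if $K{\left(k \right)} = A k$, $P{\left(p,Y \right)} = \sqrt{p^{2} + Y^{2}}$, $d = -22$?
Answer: $-27060 + 2 \sqrt{97133} \approx -26437.0$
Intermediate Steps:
$v{\left(g \right)} = \frac{11}{2}$ ($v{\left(g \right)} = 5 + \frac{1}{6} \cdot 3 = 5 + \frac{1}{2} = \frac{11}{2}$)
$A = -15$ ($A = \left(-2\right) \frac{11}{2} - 4 = -11 - 4 = -15$)
$P{\left(p,Y \right)} = \sqrt{Y^{2} + p^{2}}$
$K{\left(k \right)} = - 15 k$
$- 82 K{\left(d \right)} + P{\left(506,-364 \right)} = - 82 \left(\left(-15\right) \left(-22\right)\right) + \sqrt{\left(-364\right)^{2} + 506^{2}} = \left(-82\right) 330 + \sqrt{132496 + 256036} = -27060 + \sqrt{388532} = -27060 + 2 \sqrt{97133}$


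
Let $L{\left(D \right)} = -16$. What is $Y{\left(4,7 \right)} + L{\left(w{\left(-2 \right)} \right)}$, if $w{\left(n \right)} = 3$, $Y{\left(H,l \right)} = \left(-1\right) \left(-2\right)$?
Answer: $-14$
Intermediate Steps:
$Y{\left(H,l \right)} = 2$
$Y{\left(4,7 \right)} + L{\left(w{\left(-2 \right)} \right)} = 2 - 16 = -14$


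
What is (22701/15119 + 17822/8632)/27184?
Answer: 17900225/136450305472 ≈ 0.00013118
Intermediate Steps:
(22701/15119 + 17822/8632)/27184 = (22701*(1/15119) + 17822*(1/8632))*(1/27184) = (22701/15119 + 8911/4316)*(1/27184) = (17900225/5019508)*(1/27184) = 17900225/136450305472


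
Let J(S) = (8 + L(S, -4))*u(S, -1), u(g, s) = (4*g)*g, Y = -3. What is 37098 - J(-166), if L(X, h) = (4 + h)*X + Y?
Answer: -514022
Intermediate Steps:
L(X, h) = -3 + X*(4 + h) (L(X, h) = (4 + h)*X - 3 = X*(4 + h) - 3 = -3 + X*(4 + h))
u(g, s) = 4*g**2
J(S) = 20*S**2 (J(S) = (8 + (-3 + 4*S + S*(-4)))*(4*S**2) = (8 + (-3 + 4*S - 4*S))*(4*S**2) = (8 - 3)*(4*S**2) = 5*(4*S**2) = 20*S**2)
37098 - J(-166) = 37098 - 20*(-166)**2 = 37098 - 20*27556 = 37098 - 1*551120 = 37098 - 551120 = -514022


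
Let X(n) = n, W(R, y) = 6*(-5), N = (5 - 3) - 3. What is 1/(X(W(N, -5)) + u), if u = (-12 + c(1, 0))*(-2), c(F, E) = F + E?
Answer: -⅛ ≈ -0.12500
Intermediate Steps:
c(F, E) = E + F
N = -1 (N = 2 - 3 = -1)
W(R, y) = -30
u = 22 (u = (-12 + (0 + 1))*(-2) = (-12 + 1)*(-2) = -11*(-2) = 22)
1/(X(W(N, -5)) + u) = 1/(-30 + 22) = 1/(-8) = -⅛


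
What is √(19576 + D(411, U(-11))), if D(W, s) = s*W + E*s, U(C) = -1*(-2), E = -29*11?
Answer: 4*√1235 ≈ 140.57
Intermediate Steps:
E = -319
U(C) = 2
D(W, s) = -319*s + W*s (D(W, s) = s*W - 319*s = W*s - 319*s = -319*s + W*s)
√(19576 + D(411, U(-11))) = √(19576 + 2*(-319 + 411)) = √(19576 + 2*92) = √(19576 + 184) = √19760 = 4*√1235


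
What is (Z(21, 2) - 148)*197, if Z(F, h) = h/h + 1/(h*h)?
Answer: -115639/4 ≈ -28910.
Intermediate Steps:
Z(F, h) = 1 + h**(-2)
(Z(21, 2) - 148)*197 = ((1 + 2**(-2)) - 148)*197 = ((1 + 1/4) - 148)*197 = (5/4 - 148)*197 = -587/4*197 = -115639/4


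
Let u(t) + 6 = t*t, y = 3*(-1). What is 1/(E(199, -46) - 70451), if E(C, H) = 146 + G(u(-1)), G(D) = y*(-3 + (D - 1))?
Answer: -1/70278 ≈ -1.4229e-5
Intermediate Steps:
y = -3
u(t) = -6 + t**2 (u(t) = -6 + t*t = -6 + t**2)
G(D) = 12 - 3*D (G(D) = -3*(-3 + (D - 1)) = -3*(-3 + (-1 + D)) = -3*(-4 + D) = 12 - 3*D)
E(C, H) = 173 (E(C, H) = 146 + (12 - 3*(-6 + (-1)**2)) = 146 + (12 - 3*(-6 + 1)) = 146 + (12 - 3*(-5)) = 146 + (12 + 15) = 146 + 27 = 173)
1/(E(199, -46) - 70451) = 1/(173 - 70451) = 1/(-70278) = -1/70278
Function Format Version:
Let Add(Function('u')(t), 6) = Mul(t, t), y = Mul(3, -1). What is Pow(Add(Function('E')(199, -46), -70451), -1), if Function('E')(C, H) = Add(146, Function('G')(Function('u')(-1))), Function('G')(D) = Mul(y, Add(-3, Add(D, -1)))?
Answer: Rational(-1, 70278) ≈ -1.4229e-5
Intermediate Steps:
y = -3
Function('u')(t) = Add(-6, Pow(t, 2)) (Function('u')(t) = Add(-6, Mul(t, t)) = Add(-6, Pow(t, 2)))
Function('G')(D) = Add(12, Mul(-3, D)) (Function('G')(D) = Mul(-3, Add(-3, Add(D, -1))) = Mul(-3, Add(-3, Add(-1, D))) = Mul(-3, Add(-4, D)) = Add(12, Mul(-3, D)))
Function('E')(C, H) = 173 (Function('E')(C, H) = Add(146, Add(12, Mul(-3, Add(-6, Pow(-1, 2))))) = Add(146, Add(12, Mul(-3, Add(-6, 1)))) = Add(146, Add(12, Mul(-3, -5))) = Add(146, Add(12, 15)) = Add(146, 27) = 173)
Pow(Add(Function('E')(199, -46), -70451), -1) = Pow(Add(173, -70451), -1) = Pow(-70278, -1) = Rational(-1, 70278)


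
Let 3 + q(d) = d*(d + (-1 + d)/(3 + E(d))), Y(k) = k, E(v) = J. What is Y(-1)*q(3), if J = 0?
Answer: -8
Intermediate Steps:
E(v) = 0
q(d) = -3 + d*(-⅓ + 4*d/3) (q(d) = -3 + d*(d + (-1 + d)/(3 + 0)) = -3 + d*(d + (-1 + d)/3) = -3 + d*(d + (-1 + d)*(⅓)) = -3 + d*(d + (-⅓ + d/3)) = -3 + d*(-⅓ + 4*d/3))
Y(-1)*q(3) = -(-3 - ⅓*3 + (4/3)*3²) = -(-3 - 1 + (4/3)*9) = -(-3 - 1 + 12) = -1*8 = -8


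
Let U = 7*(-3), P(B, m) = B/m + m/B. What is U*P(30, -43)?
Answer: 19243/430 ≈ 44.751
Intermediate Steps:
U = -21
U*P(30, -43) = -21*(30/(-43) - 43/30) = -21*(30*(-1/43) - 43*1/30) = -21*(-30/43 - 43/30) = -21*(-2749/1290) = 19243/430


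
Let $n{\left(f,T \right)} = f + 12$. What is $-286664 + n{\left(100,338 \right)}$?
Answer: $-286552$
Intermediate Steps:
$n{\left(f,T \right)} = 12 + f$
$-286664 + n{\left(100,338 \right)} = -286664 + \left(12 + 100\right) = -286664 + 112 = -286552$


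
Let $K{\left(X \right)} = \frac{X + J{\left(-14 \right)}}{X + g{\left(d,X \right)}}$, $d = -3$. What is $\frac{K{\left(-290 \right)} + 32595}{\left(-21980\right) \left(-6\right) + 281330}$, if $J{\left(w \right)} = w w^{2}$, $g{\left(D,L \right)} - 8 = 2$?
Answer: $\frac{4564817}{57849400} \approx 0.078909$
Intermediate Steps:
$g{\left(D,L \right)} = 10$ ($g{\left(D,L \right)} = 8 + 2 = 10$)
$J{\left(w \right)} = w^{3}$
$K{\left(X \right)} = \frac{-2744 + X}{10 + X}$ ($K{\left(X \right)} = \frac{X + \left(-14\right)^{3}}{X + 10} = \frac{X - 2744}{10 + X} = \frac{-2744 + X}{10 + X}$)
$\frac{K{\left(-290 \right)} + 32595}{\left(-21980\right) \left(-6\right) + 281330} = \frac{\frac{-2744 - 290}{10 - 290} + 32595}{\left(-21980\right) \left(-6\right) + 281330} = \frac{\frac{1}{-280} \left(-3034\right) + 32595}{131880 + 281330} = \frac{\left(- \frac{1}{280}\right) \left(-3034\right) + 32595}{413210} = \left(\frac{1517}{140} + 32595\right) \frac{1}{413210} = \frac{4564817}{140} \cdot \frac{1}{413210} = \frac{4564817}{57849400}$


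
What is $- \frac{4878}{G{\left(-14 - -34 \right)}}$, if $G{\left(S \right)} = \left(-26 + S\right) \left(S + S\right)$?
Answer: $\frac{813}{40} \approx 20.325$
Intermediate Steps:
$G{\left(S \right)} = 2 S \left(-26 + S\right)$ ($G{\left(S \right)} = \left(-26 + S\right) 2 S = 2 S \left(-26 + S\right)$)
$- \frac{4878}{G{\left(-14 - -34 \right)}} = - \frac{4878}{2 \left(-14 - -34\right) \left(-26 - -20\right)} = - \frac{4878}{2 \left(-14 + 34\right) \left(-26 + \left(-14 + 34\right)\right)} = - \frac{4878}{2 \cdot 20 \left(-26 + 20\right)} = - \frac{4878}{2 \cdot 20 \left(-6\right)} = - \frac{4878}{-240} = \left(-4878\right) \left(- \frac{1}{240}\right) = \frac{813}{40}$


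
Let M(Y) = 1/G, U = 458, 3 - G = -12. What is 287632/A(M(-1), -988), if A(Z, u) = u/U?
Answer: -32933864/247 ≈ -1.3334e+5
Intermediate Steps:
G = 15 (G = 3 - 1*(-12) = 3 + 12 = 15)
M(Y) = 1/15
A(Z, u) = u/458
287632/A(M(-1), -988) = 287632/(((1/458)*(-988))) = 287632/(-494/229) = 287632*(-229/494) = -32933864/247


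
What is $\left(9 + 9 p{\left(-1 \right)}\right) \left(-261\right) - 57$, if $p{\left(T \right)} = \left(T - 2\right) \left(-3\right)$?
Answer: $-23547$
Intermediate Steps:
$p{\left(T \right)} = 6 - 3 T$ ($p{\left(T \right)} = \left(-2 + T\right) \left(-3\right) = 6 - 3 T$)
$\left(9 + 9 p{\left(-1 \right)}\right) \left(-261\right) - 57 = \left(9 + 9 \left(6 - -3\right)\right) \left(-261\right) - 57 = \left(9 + 9 \left(6 + 3\right)\right) \left(-261\right) - 57 = \left(9 + 9 \cdot 9\right) \left(-261\right) - 57 = \left(9 + 81\right) \left(-261\right) - 57 = 90 \left(-261\right) - 57 = -23490 - 57 = -23547$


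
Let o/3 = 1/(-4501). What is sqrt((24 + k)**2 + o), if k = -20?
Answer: sqrt(324130513)/4501 ≈ 3.9999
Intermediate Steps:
o = -3/4501 (o = 3/(-4501) = 3*(-1/4501) = -3/4501 ≈ -0.00066652)
sqrt((24 + k)**2 + o) = sqrt((24 - 20)**2 - 3/4501) = sqrt(4**2 - 3/4501) = sqrt(16 - 3/4501) = sqrt(72013/4501) = sqrt(324130513)/4501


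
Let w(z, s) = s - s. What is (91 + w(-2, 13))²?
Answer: 8281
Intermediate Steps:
w(z, s) = 0
(91 + w(-2, 13))² = (91 + 0)² = 91² = 8281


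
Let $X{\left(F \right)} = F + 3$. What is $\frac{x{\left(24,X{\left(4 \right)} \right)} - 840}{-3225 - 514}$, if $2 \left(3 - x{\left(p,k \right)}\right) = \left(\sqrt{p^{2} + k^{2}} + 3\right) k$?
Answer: $\frac{935}{3739} \approx 0.25007$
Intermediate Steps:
$X{\left(F \right)} = 3 + F$
$x{\left(p,k \right)} = 3 - \frac{k \left(3 + \sqrt{k^{2} + p^{2}}\right)}{2}$ ($x{\left(p,k \right)} = 3 - \frac{\left(\sqrt{p^{2} + k^{2}} + 3\right) k}{2} = 3 - \frac{\left(\sqrt{k^{2} + p^{2}} + 3\right) k}{2} = 3 - \frac{\left(3 + \sqrt{k^{2} + p^{2}}\right) k}{2} = 3 - \frac{k \left(3 + \sqrt{k^{2} + p^{2}}\right)}{2}$)
$\frac{x{\left(24,X{\left(4 \right)} \right)} - 840}{-3225 - 514} = \frac{\left(3 - \frac{3 \left(3 + 4\right)}{2} - \frac{\left(3 + 4\right) \sqrt{\left(3 + 4\right)^{2} + 24^{2}}}{2}\right) - 840}{-3225 - 514} = \frac{\left(3 - \frac{21}{2} - \frac{7 \sqrt{7^{2} + 576}}{2}\right) - 840}{-3739} = \left(\left(3 - \frac{21}{2} - \frac{7 \sqrt{49 + 576}}{2}\right) - 840\right) \left(- \frac{1}{3739}\right) = \left(\left(3 - \frac{21}{2} - \frac{7 \sqrt{625}}{2}\right) - 840\right) \left(- \frac{1}{3739}\right) = \left(\left(3 - \frac{21}{2} - \frac{7}{2} \cdot 25\right) - 840\right) \left(- \frac{1}{3739}\right) = \left(\left(3 - \frac{21}{2} - \frac{175}{2}\right) - 840\right) \left(- \frac{1}{3739}\right) = \left(-95 - 840\right) \left(- \frac{1}{3739}\right) = \left(-935\right) \left(- \frac{1}{3739}\right) = \frac{935}{3739}$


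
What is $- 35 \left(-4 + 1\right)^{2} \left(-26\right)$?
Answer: $8190$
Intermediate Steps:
$- 35 \left(-4 + 1\right)^{2} \left(-26\right) = - 35 \left(-3\right)^{2} \left(-26\right) = \left(-35\right) 9 \left(-26\right) = \left(-315\right) \left(-26\right) = 8190$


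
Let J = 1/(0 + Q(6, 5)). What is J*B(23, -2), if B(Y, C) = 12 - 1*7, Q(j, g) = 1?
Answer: 5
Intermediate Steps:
B(Y, C) = 5 (B(Y, C) = 12 - 7 = 5)
J = 1 (J = 1/(0 + 1) = 1/1 = 1)
J*B(23, -2) = 1*5 = 5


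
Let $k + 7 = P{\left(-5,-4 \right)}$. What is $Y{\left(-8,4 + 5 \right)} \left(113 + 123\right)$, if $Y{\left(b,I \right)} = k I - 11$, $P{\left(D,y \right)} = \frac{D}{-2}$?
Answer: $-12154$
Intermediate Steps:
$P{\left(D,y \right)} = - \frac{D}{2}$ ($P{\left(D,y \right)} = D \left(- \frac{1}{2}\right) = - \frac{D}{2}$)
$k = - \frac{9}{2}$ ($k = -7 - - \frac{5}{2} = -7 + \frac{5}{2} = - \frac{9}{2} \approx -4.5$)
$Y{\left(b,I \right)} = -11 - \frac{9 I}{2}$ ($Y{\left(b,I \right)} = - \frac{9 I}{2} - 11 = -11 - \frac{9 I}{2}$)
$Y{\left(-8,4 + 5 \right)} \left(113 + 123\right) = \left(-11 - \frac{9 \left(4 + 5\right)}{2}\right) \left(113 + 123\right) = \left(-11 - \frac{81}{2}\right) 236 = \left(- \frac{103}{2}\right) 236 = -12154$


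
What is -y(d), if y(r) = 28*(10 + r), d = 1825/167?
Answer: -97860/167 ≈ -585.99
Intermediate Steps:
d = 1825/167 (d = 1825*(1/167) = 1825/167 ≈ 10.928)
y(r) = 280 + 28*r
-y(d) = -(280 + 28*(1825/167)) = -(280 + 51100/167) = -1*97860/167 = -97860/167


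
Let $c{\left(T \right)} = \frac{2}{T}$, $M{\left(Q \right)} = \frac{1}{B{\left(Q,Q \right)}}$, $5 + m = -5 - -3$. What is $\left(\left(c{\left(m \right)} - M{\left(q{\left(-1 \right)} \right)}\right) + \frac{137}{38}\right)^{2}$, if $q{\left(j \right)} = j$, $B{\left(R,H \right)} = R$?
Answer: $\frac{1320201}{70756} \approx 18.659$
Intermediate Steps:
$m = -7$ ($m = -5 - 2 = -7$)
$M{\left(Q \right)} = \frac{1}{Q}$
$\left(\left(c{\left(m \right)} - M{\left(q{\left(-1 \right)} \right)}\right) + \frac{137}{38}\right)^{2} = \left(\left(\frac{2}{-7} - \frac{1}{-1}\right) + \frac{137}{38}\right)^{2} = \left(\left(2 \left(- \frac{1}{7}\right) - -1\right) + 137 \cdot \frac{1}{38}\right)^{2} = \left(\left(- \frac{2}{7} + 1\right) + \frac{137}{38}\right)^{2} = \left(\frac{5}{7} + \frac{137}{38}\right)^{2} = \left(\frac{1149}{266}\right)^{2} = \frac{1320201}{70756}$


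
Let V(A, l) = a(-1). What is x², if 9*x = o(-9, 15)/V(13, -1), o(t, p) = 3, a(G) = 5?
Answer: 1/225 ≈ 0.0044444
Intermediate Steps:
V(A, l) = 5
x = 1/15 (x = (3/5)/9 = (3*(⅕))/9 = (⅑)*(⅗) = 1/15 ≈ 0.066667)
x² = (1/15)² = 1/225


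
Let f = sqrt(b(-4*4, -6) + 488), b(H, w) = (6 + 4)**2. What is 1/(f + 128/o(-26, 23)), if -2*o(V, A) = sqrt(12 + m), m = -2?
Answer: 5/(2*(-64*sqrt(10) + 35*sqrt(3))) ≈ -0.017635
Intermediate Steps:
o(V, A) = -sqrt(10)/2 (o(V, A) = -sqrt(12 - 2)/2 = -sqrt(10)/2)
b(H, w) = 100 (b(H, w) = 10**2 = 100)
f = 14*sqrt(3) (f = sqrt(100 + 488) = sqrt(588) = 14*sqrt(3) ≈ 24.249)
1/(f + 128/o(-26, 23)) = 1/(14*sqrt(3) + 128/((-sqrt(10)/2))) = 1/(14*sqrt(3) + 128*(-sqrt(10)/5)) = 1/(14*sqrt(3) - 128*sqrt(10)/5)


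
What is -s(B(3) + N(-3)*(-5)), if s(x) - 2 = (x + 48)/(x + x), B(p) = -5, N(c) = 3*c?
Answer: -31/10 ≈ -3.1000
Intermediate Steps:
s(x) = 2 + (48 + x)/(2*x) (s(x) = 2 + (x + 48)/(x + x) = 2 + (48 + x)/((2*x)) = 2 + (48 + x)*(1/(2*x)) = 2 + (48 + x)/(2*x))
-s(B(3) + N(-3)*(-5)) = -(5/2 + 24/(-5 + (3*(-3))*(-5))) = -(5/2 + 24/(-5 - 9*(-5))) = -(5/2 + 24/(-5 + 45)) = -(5/2 + 24/40) = -(5/2 + 24*(1/40)) = -(5/2 + 3/5) = -1*31/10 = -31/10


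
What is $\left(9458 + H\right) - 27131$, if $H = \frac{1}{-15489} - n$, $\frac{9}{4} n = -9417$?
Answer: $- \frac{208910470}{15489} \approx -13488.0$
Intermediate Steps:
$n = - \frac{12556}{3}$ ($n = \frac{4}{9} \left(-9417\right) = - \frac{12556}{3} \approx -4185.3$)
$H = \frac{64826627}{15489}$ ($H = \frac{1}{-15489} - - \frac{12556}{3} = - \frac{1}{15489} + \frac{12556}{3} = \frac{64826627}{15489} \approx 4185.3$)
$\left(9458 + H\right) - 27131 = \left(9458 + \frac{64826627}{15489}\right) - 27131 = \frac{211321589}{15489} - 27131 = - \frac{208910470}{15489}$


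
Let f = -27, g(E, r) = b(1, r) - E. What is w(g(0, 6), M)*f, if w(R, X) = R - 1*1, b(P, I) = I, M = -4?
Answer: -135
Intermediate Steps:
g(E, r) = r - E
w(R, X) = -1 + R (w(R, X) = R - 1 = -1 + R)
w(g(0, 6), M)*f = (-1 + (6 - 1*0))*(-27) = (-1 + (6 + 0))*(-27) = (-1 + 6)*(-27) = 5*(-27) = -135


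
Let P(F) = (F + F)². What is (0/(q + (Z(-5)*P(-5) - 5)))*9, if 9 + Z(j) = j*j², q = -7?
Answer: 0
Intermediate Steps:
Z(j) = -9 + j³ (Z(j) = -9 + j*j² = -9 + j³)
P(F) = 4*F² (P(F) = (2*F)² = 4*F²)
(0/(q + (Z(-5)*P(-5) - 5)))*9 = (0/(-7 + ((-9 + (-5)³)*(4*(-5)²) - 5)))*9 = (0/(-7 + ((-9 - 125)*(4*25) - 5)))*9 = (0/(-7 + (-134*100 - 5)))*9 = (0/(-7 + (-13400 - 5)))*9 = (0/(-7 - 13405))*9 = (0/(-13412))*9 = -1/13412*0*9 = 0*9 = 0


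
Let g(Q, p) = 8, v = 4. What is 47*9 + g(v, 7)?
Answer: 431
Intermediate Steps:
47*9 + g(v, 7) = 47*9 + 8 = 423 + 8 = 431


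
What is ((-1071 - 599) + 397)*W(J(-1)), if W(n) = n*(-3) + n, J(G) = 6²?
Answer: 91656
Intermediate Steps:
J(G) = 36
W(n) = -2*n (W(n) = -3*n + n = -2*n)
((-1071 - 599) + 397)*W(J(-1)) = ((-1071 - 599) + 397)*(-2*36) = (-1670 + 397)*(-72) = -1273*(-72) = 91656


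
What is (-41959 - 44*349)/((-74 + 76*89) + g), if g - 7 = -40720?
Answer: 19105/11341 ≈ 1.6846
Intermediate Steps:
g = -40713 (g = 7 - 40720 = -40713)
(-41959 - 44*349)/((-74 + 76*89) + g) = (-41959 - 44*349)/((-74 + 76*89) - 40713) = (-41959 - 15356)/((-74 + 6764) - 40713) = -57315/(6690 - 40713) = -57315/(-34023) = -57315*(-1/34023) = 19105/11341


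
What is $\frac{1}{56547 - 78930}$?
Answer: $- \frac{1}{22383} \approx -4.4677 \cdot 10^{-5}$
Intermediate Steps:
$\frac{1}{56547 - 78930} = \frac{1}{-22383} = - \frac{1}{22383}$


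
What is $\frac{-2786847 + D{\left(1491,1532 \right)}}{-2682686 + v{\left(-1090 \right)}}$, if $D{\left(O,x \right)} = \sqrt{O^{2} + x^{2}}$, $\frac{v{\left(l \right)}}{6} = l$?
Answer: $\frac{2786847}{2689226} - \frac{\sqrt{4570105}}{2689226} \approx 1.0355$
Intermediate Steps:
$v{\left(l \right)} = 6 l$
$\frac{-2786847 + D{\left(1491,1532 \right)}}{-2682686 + v{\left(-1090 \right)}} = \frac{-2786847 + \sqrt{1491^{2} + 1532^{2}}}{-2682686 + 6 \left(-1090\right)} = \frac{-2786847 + \sqrt{2223081 + 2347024}}{-2682686 - 6540} = \frac{-2786847 + \sqrt{4570105}}{-2689226} = \left(-2786847 + \sqrt{4570105}\right) \left(- \frac{1}{2689226}\right) = \frac{2786847}{2689226} - \frac{\sqrt{4570105}}{2689226}$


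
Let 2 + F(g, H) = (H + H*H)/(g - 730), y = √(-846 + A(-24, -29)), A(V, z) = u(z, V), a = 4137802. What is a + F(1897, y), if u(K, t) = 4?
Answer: 4828811758/1167 + I*√842/1167 ≈ 4.1378e+6 + 0.024865*I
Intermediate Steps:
A(V, z) = 4
y = I*√842 (y = √(-846 + 4) = √(-842) = I*√842 ≈ 29.017*I)
F(g, H) = -2 + (H + H²)/(-730 + g) (F(g, H) = -2 + (H + H*H)/(g - 730) = -2 + (H + H²)/(-730 + g))
a + F(1897, y) = 4137802 + (1460 + I*√842 + (I*√842)² - 2*1897)/(-730 + 1897) = 4137802 + (1460 + I*√842 - 842 - 3794)/1167 = 4137802 + (-3176 + I*√842)/1167 = 4137802 + (-3176/1167 + I*√842/1167) = 4828811758/1167 + I*√842/1167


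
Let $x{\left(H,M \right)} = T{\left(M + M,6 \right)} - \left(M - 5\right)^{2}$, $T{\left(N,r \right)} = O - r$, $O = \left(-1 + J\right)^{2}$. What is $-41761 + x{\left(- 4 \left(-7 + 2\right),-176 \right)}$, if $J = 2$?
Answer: $-74527$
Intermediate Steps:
$O = 1$ ($O = \left(-1 + 2\right)^{2} = 1^{2} = 1$)
$T{\left(N,r \right)} = 1 - r$
$x{\left(H,M \right)} = -5 - \left(-5 + M\right)^{2}$ ($x{\left(H,M \right)} = \left(1 - 6\right) - \left(M - 5\right)^{2} = \left(1 - 6\right) - \left(-5 + M\right)^{2} = -5 - \left(-5 + M\right)^{2}$)
$-41761 + x{\left(- 4 \left(-7 + 2\right),-176 \right)} = -41761 - \left(5 + \left(-5 - 176\right)^{2}\right) = -41761 - 32766 = -74527$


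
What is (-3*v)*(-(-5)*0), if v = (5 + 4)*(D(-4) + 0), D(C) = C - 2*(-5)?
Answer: 0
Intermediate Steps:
D(C) = 10 + C (D(C) = C + 10 = 10 + C)
v = 54 (v = (5 + 4)*((10 - 4) + 0) = 9*(6 + 0) = 9*6 = 54)
(-3*v)*(-(-5)*0) = (-3*54)*(-(-5)*0) = -(-162)*0 = -162*0 = 0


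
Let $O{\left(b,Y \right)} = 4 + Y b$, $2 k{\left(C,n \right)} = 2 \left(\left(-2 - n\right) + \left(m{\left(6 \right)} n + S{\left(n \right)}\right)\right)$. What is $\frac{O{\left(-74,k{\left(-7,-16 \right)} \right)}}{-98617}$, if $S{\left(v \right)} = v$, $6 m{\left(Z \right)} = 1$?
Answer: $- \frac{1048}{295851} \approx -0.0035423$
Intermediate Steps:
$m{\left(Z \right)} = \frac{1}{6}$ ($m{\left(Z \right)} = \frac{1}{6} \cdot 1 = \frac{1}{6}$)
$k{\left(C,n \right)} = -2 + \frac{n}{6}$ ($k{\left(C,n \right)} = \frac{2 \left(\left(-2 - n\right) + \left(\frac{n}{6} + n\right)\right)}{2} = \frac{2 \left(\left(-2 - n\right) + \frac{7 n}{6}\right)}{2} = \frac{2 \left(-2 + \frac{n}{6}\right)}{2} = \frac{-4 + \frac{n}{3}}{2} = -2 + \frac{n}{6}$)
$\frac{O{\left(-74,k{\left(-7,-16 \right)} \right)}}{-98617} = \frac{4 + \left(-2 + \frac{1}{6} \left(-16\right)\right) \left(-74\right)}{-98617} = \left(4 + \left(-2 - \frac{8}{3}\right) \left(-74\right)\right) \left(- \frac{1}{98617}\right) = \left(4 - - \frac{1036}{3}\right) \left(- \frac{1}{98617}\right) = \left(4 + \frac{1036}{3}\right) \left(- \frac{1}{98617}\right) = \frac{1048}{3} \left(- \frac{1}{98617}\right) = - \frac{1048}{295851}$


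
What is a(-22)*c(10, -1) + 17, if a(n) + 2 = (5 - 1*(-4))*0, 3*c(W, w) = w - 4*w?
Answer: 15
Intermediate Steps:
c(W, w) = -w (c(W, w) = (w - 4*w)/3 = (-3*w)/3 = -w)
a(n) = -2 (a(n) = -2 + (5 - 1*(-4))*0 = -2 + (5 + 4)*0 = -2 + 9*0 = -2 + 0 = -2)
a(-22)*c(10, -1) + 17 = -(-2)*(-1) + 17 = -2*1 + 17 = -2 + 17 = 15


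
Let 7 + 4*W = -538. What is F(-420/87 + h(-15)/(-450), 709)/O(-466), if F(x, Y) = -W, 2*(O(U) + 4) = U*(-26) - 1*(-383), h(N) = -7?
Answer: 545/24982 ≈ 0.021816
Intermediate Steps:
W = -545/4 (W = -7/4 + (¼)*(-538) = -7/4 - 269/2 = -545/4 ≈ -136.25)
O(U) = 375/2 - 13*U (O(U) = -4 + (U*(-26) - 1*(-383))/2 = -4 + (-26*U + 383)/2 = -4 + (383 - 26*U)/2 = -4 + (383/2 - 13*U) = 375/2 - 13*U)
F(x, Y) = 545/4 (F(x, Y) = -1*(-545/4) = 545/4)
F(-420/87 + h(-15)/(-450), 709)/O(-466) = 545/(4*(375/2 - 13*(-466))) = 545/(4*(375/2 + 6058)) = 545/(4*(12491/2)) = (545/4)*(2/12491) = 545/24982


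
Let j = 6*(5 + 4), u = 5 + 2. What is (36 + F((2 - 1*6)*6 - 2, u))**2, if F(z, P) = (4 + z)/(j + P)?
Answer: 4726276/3721 ≈ 1270.2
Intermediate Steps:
u = 7
j = 54 (j = 6*9 = 54)
F(z, P) = (4 + z)/(54 + P)
(36 + F((2 - 1*6)*6 - 2, u))**2 = (36 + (4 + ((2 - 1*6)*6 - 2))/(54 + 7))**2 = (36 + (4 + ((2 - 6)*6 - 2))/61)**2 = (36 + (4 + (-4*6 - 2))/61)**2 = (36 + (4 + (-24 - 2))/61)**2 = (36 + (4 - 26)/61)**2 = (36 + (1/61)*(-22))**2 = (36 - 22/61)**2 = (2174/61)**2 = 4726276/3721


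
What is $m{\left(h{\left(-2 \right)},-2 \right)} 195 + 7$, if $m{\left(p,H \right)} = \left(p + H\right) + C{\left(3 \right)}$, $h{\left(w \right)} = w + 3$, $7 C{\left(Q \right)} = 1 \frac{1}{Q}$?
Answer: $- \frac{1251}{7} \approx -178.71$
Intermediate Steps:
$C{\left(Q \right)} = \frac{1}{7 Q}$ ($C{\left(Q \right)} = \frac{1 \frac{1}{Q}}{7} = \frac{1}{7 Q}$)
$h{\left(w \right)} = 3 + w$
$m{\left(p,H \right)} = \frac{1}{21} + H + p$ ($m{\left(p,H \right)} = \left(p + H\right) + \frac{1}{7 \cdot 3} = \left(H + p\right) + \frac{1}{7} \cdot \frac{1}{3} = \left(H + p\right) + \frac{1}{21} = \frac{1}{21} + H + p$)
$m{\left(h{\left(-2 \right)},-2 \right)} 195 + 7 = \left(\frac{1}{21} - 2 + \left(3 - 2\right)\right) 195 + 7 = \left(\frac{1}{21} - 2 + 1\right) 195 + 7 = \left(- \frac{20}{21}\right) 195 + 7 = - \frac{1300}{7} + 7 = - \frac{1251}{7}$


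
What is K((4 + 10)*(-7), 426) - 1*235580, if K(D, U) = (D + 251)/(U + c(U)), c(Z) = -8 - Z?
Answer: -1884793/8 ≈ -2.3560e+5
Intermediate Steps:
K(D, U) = -251/8 - D/8 (K(D, U) = (D + 251)/(U + (-8 - U)) = (251 + D)/(-8) = (251 + D)*(-⅛) = -251/8 - D/8)
K((4 + 10)*(-7), 426) - 1*235580 = (-251/8 - (4 + 10)*(-7)/8) - 1*235580 = (-251/8 - 7*(-7)/4) - 235580 = (-251/8 - ⅛*(-98)) - 235580 = (-251/8 + 49/4) - 235580 = -153/8 - 235580 = -1884793/8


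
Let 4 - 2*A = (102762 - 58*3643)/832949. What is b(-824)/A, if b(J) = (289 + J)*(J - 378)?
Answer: 267822256715/860082 ≈ 3.1139e+5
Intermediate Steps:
b(J) = (-378 + J)*(289 + J) (b(J) = (289 + J)*(-378 + J) = (-378 + J)*(289 + J))
A = 1720164/832949 (A = 2 - (102762 - 58*3643)/(2*832949) = 2 - (102762 - 1*211294)/(2*832949) = 2 - (102762 - 211294)/(2*832949) = 2 - (-54266)/832949 = 2 - 1/2*(-108532/832949) = 2 + 54266/832949 = 1720164/832949 ≈ 2.0651)
b(-824)/A = (-109242 + (-824)**2 - 89*(-824))/(1720164/832949) = (-109242 + 678976 + 73336)*(832949/1720164) = 643070*(832949/1720164) = 267822256715/860082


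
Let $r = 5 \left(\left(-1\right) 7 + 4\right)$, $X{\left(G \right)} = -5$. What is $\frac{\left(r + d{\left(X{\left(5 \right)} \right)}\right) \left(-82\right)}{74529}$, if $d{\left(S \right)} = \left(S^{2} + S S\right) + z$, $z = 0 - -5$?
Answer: $- \frac{3280}{74529} \approx -0.04401$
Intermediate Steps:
$r = -15$ ($r = 5 \left(-7 + 4\right) = 5 \left(-3\right) = -15$)
$z = 5$ ($z = 0 + 5 = 5$)
$d{\left(S \right)} = 5 + 2 S^{2}$ ($d{\left(S \right)} = \left(S^{2} + S S\right) + 5 = \left(S^{2} + S^{2}\right) + 5 = 2 S^{2} + 5 = 5 + 2 S^{2}$)
$\frac{\left(r + d{\left(X{\left(5 \right)} \right)}\right) \left(-82\right)}{74529} = \frac{\left(-15 + \left(5 + 2 \left(-5\right)^{2}\right)\right) \left(-82\right)}{74529} = \left(-15 + \left(5 + 2 \cdot 25\right)\right) \left(-82\right) \frac{1}{74529} = \left(-15 + \left(5 + 50\right)\right) \left(-82\right) \frac{1}{74529} = \left(-15 + 55\right) \left(-82\right) \frac{1}{74529} = 40 \left(-82\right) \frac{1}{74529} = \left(-3280\right) \frac{1}{74529} = - \frac{3280}{74529}$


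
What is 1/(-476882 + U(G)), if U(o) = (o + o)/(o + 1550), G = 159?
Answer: -1709/814991020 ≈ -2.0970e-6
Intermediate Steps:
U(o) = 2*o/(1550 + o) (U(o) = (2*o)/(1550 + o) = 2*o/(1550 + o))
1/(-476882 + U(G)) = 1/(-476882 + 2*159/(1550 + 159)) = 1/(-476882 + 2*159/1709) = 1/(-476882 + 2*159*(1/1709)) = 1/(-476882 + 318/1709) = 1/(-814991020/1709) = -1709/814991020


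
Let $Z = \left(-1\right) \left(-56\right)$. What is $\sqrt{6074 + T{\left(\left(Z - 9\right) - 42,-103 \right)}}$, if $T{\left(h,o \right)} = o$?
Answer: $\sqrt{5971} \approx 77.272$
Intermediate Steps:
$Z = 56$
$\sqrt{6074 + T{\left(\left(Z - 9\right) - 42,-103 \right)}} = \sqrt{6074 - 103} = \sqrt{5971}$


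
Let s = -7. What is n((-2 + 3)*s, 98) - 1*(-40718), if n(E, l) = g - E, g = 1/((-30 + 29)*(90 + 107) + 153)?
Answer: 1791899/44 ≈ 40725.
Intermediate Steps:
g = -1/44 (g = 1/(-1*197 + 153) = 1/(-197 + 153) = 1/(-44) = -1/44 ≈ -0.022727)
n(E, l) = -1/44 - E
n((-2 + 3)*s, 98) - 1*(-40718) = (-1/44 - (-2 + 3)*(-7)) - 1*(-40718) = (-1/44 - (-7)) + 40718 = (-1/44 - 1*(-7)) + 40718 = (-1/44 + 7) + 40718 = 307/44 + 40718 = 1791899/44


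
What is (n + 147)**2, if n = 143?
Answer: 84100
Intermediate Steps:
(n + 147)**2 = (143 + 147)**2 = 290**2 = 84100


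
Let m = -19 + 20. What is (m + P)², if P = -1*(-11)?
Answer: 144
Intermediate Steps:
P = 11
m = 1
(m + P)² = (1 + 11)² = 12² = 144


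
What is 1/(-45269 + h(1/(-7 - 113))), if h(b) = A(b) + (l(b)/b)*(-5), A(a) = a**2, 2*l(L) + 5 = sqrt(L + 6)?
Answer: -9698019825600/453454869670012801 - 1036800000*sqrt(21570)/453454869670012801 ≈ -2.1723e-5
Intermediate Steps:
l(L) = -5/2 + sqrt(6 + L)/2 (l(L) = -5/2 + sqrt(L + 6)/2 = -5/2 + sqrt(6 + L)/2)
h(b) = b**2 - 5*(-5/2 + sqrt(6 + b)/2)/b (h(b) = b**2 + ((-5/2 + sqrt(6 + b)/2)/b)*(-5) = b**2 - 5*(-5/2 + sqrt(6 + b)/2)/b)
1/(-45269 + h(1/(-7 - 113))) = 1/(-45269 + (25 - 5*sqrt(6 + 1/(-7 - 113)) + 2*(1/(-7 - 113))**3)/(2*(1/(-7 - 113)))) = 1/(-45269 + (25 - 5*sqrt(6 + 1/(-120)) + 2*(1/(-120))**3)/(2*(1/(-120)))) = 1/(-45269 + (25 - 5*sqrt(6 - 1/120) + 2*(-1/120)**3)/(2*(-1/120))) = 1/(-45269 + (1/2)*(-120)*(25 - sqrt(21570)/12 + 2*(-1/1728000))) = 1/(-45269 + (1/2)*(-120)*(25 - sqrt(21570)/12 - 1/864000)) = 1/(-45269 + (1/2)*(-120)*(21599999/864000 - sqrt(21570)/12)) = 1/(-45269 + (-21599999/14400 + 5*sqrt(21570))) = 1/(-673473599/14400 + 5*sqrt(21570))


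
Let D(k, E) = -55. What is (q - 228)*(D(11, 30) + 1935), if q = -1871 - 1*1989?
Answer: -7685440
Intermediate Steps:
q = -3860 (q = -1871 - 1989 = -3860)
(q - 228)*(D(11, 30) + 1935) = (-3860 - 228)*(-55 + 1935) = -4088*1880 = -7685440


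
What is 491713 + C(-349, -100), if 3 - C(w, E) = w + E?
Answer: 492165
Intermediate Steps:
C(w, E) = 3 - E - w (C(w, E) = 3 - (w + E) = 3 - (E + w) = 3 + (-E - w) = 3 - E - w)
491713 + C(-349, -100) = 491713 + (3 - 1*(-100) - 1*(-349)) = 491713 + (3 + 100 + 349) = 491713 + 452 = 492165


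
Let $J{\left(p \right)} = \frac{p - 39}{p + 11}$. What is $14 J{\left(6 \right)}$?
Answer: $- \frac{462}{17} \approx -27.176$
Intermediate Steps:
$J{\left(p \right)} = \frac{-39 + p}{11 + p}$
$14 J{\left(6 \right)} = 14 \frac{-39 + 6}{11 + 6} = 14 \cdot \frac{1}{17} \left(-33\right) = 14 \left(- \frac{33}{17}\right) = - \frac{462}{17}$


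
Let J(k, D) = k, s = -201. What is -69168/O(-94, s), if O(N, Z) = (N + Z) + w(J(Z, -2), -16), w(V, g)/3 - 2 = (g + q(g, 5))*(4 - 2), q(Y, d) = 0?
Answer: 6288/35 ≈ 179.66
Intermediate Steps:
w(V, g) = 6 + 6*g (w(V, g) = 6 + 3*((g + 0)*(4 - 2)) = 6 + 3*(g*2) = 6 + 3*(2*g) = 6 + 6*g)
O(N, Z) = -90 + N + Z (O(N, Z) = (N + Z) + (6 + 6*(-16)) = (N + Z) + (6 - 96) = (N + Z) - 90 = -90 + N + Z)
-69168/O(-94, s) = -69168/(-90 - 94 - 201) = -69168/(-385) = -69168*(-1/385) = 6288/35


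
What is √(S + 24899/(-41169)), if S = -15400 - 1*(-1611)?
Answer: 4*I*√1460738491035/41169 ≈ 117.43*I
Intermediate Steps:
S = -13789 (S = -15400 + 1611 = -13789)
√(S + 24899/(-41169)) = √(-13789 + 24899/(-41169)) = √(-13789 + 24899*(-1/41169)) = √(-13789 - 24899/41169) = √(-567704240/41169) = 4*I*√1460738491035/41169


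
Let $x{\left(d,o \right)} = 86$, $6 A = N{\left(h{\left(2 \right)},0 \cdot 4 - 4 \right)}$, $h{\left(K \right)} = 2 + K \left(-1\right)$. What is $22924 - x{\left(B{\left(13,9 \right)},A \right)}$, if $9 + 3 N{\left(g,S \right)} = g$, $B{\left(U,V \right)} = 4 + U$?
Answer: $22838$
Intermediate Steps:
$h{\left(K \right)} = 2 - K$
$N{\left(g,S \right)} = -3 + \frac{g}{3}$
$A = - \frac{1}{2}$ ($A = \frac{-3 + \frac{2 - 2}{3}}{6} = \frac{-3 + \frac{1}{3} \cdot 0}{6} = \frac{-3 + 0}{6} = \frac{1}{6} \left(-3\right) = - \frac{1}{2} \approx -0.5$)
$22924 - x{\left(B{\left(13,9 \right)},A \right)} = 22924 - 86 = 22838$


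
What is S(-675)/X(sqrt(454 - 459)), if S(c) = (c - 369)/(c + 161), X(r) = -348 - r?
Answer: -181656/31125013 + 522*I*sqrt(5)/31125013 ≈ -0.0058363 + 3.7501e-5*I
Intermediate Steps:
S(c) = (-369 + c)/(161 + c)
S(-675)/X(sqrt(454 - 459)) = ((-369 - 675)/(161 - 675))/(-348 - sqrt(454 - 459)) = (-1044/(-514))/(-348 - sqrt(-5)) = (-1/514*(-1044))/(-348 - I*sqrt(5)) = 522/(257*(-348 - I*sqrt(5)))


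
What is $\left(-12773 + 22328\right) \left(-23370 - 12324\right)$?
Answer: $-341056170$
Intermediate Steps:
$\left(-12773 + 22328\right) \left(-23370 - 12324\right) = 9555 \left(-35694\right) = -341056170$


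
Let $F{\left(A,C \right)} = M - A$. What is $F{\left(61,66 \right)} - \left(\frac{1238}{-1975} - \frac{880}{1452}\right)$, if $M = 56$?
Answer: $- \frac{245521}{65175} \approx -3.7671$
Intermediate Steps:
$F{\left(A,C \right)} = 56 - A$
$F{\left(61,66 \right)} - \left(\frac{1238}{-1975} - \frac{880}{1452}\right) = \left(56 - 61\right) - \left(\frac{1238}{-1975} - \frac{880}{1452}\right) = \left(56 - 61\right) - \left(1238 \left(- \frac{1}{1975}\right) - \frac{20}{33}\right) = -5 - \left(- \frac{1238}{1975} - \frac{20}{33}\right) = -5 - - \frac{80354}{65175} = -5 + \frac{80354}{65175} = - \frac{245521}{65175}$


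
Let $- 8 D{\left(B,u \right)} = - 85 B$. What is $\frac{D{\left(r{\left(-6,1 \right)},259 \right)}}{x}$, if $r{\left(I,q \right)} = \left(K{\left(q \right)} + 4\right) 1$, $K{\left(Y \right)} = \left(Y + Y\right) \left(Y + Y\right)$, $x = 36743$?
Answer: $\frac{85}{36743} \approx 0.0023134$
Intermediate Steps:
$K{\left(Y \right)} = 4 Y^{2}$ ($K{\left(Y \right)} = 2 Y 2 Y = 4 Y^{2}$)
$r{\left(I,q \right)} = 4 + 4 q^{2}$ ($r{\left(I,q \right)} = \left(4 q^{2} + 4\right) 1 = \left(4 + 4 q^{2}\right) 1 = 4 + 4 q^{2}$)
$D{\left(B,u \right)} = \frac{85 B}{8}$ ($D{\left(B,u \right)} = - \frac{\left(-85\right) B}{8} = \frac{85 B}{8}$)
$\frac{D{\left(r{\left(-6,1 \right)},259 \right)}}{x} = \frac{\frac{85}{8} \left(4 + 4 \cdot 1^{2}\right)}{36743} = \frac{85 \left(4 + 4 \cdot 1\right)}{8} \cdot \frac{1}{36743} = \frac{85 \left(4 + 4\right)}{8} \cdot \frac{1}{36743} = \frac{85}{8} \cdot 8 \cdot \frac{1}{36743} = 85 \cdot \frac{1}{36743} = \frac{85}{36743}$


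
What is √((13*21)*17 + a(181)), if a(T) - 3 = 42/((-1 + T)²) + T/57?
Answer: √54355237962/3420 ≈ 68.170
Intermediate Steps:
a(T) = 3 + 42/(-1 + T)² + T/57 (a(T) = 3 + (42/((-1 + T)²) + T/57) = 3 + (42/(-1 + T)² + T*(1/57)) = 3 + (42/(-1 + T)² + T/57) = 3 + 42/(-1 + T)² + T/57)
√((13*21)*17 + a(181)) = √((13*21)*17 + (3 + 42/(-1 + 181)² + (1/57)*181)) = √(273*17 + (3 + 42/180² + 181/57)) = √(4641 + (3 + 42*(1/32400) + 181/57)) = √(4641 + (3 + 7/5400 + 181/57)) = √(4641 + 633733/102600) = √(476800333/102600) = √54355237962/3420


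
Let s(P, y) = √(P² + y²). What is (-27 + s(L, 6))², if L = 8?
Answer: 289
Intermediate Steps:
(-27 + s(L, 6))² = (-27 + √(8² + 6²))² = (-27 + √(64 + 36))² = (-27 + √100)² = (-27 + 10)² = (-17)² = 289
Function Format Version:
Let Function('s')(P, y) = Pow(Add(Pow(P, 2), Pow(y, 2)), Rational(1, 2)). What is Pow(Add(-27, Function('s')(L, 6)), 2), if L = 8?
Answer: 289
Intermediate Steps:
Pow(Add(-27, Function('s')(L, 6)), 2) = Pow(Add(-27, Pow(Add(Pow(8, 2), Pow(6, 2)), Rational(1, 2))), 2) = Pow(Add(-27, Pow(Add(64, 36), Rational(1, 2))), 2) = Pow(Add(-27, Pow(100, Rational(1, 2))), 2) = Pow(Add(-27, 10), 2) = Pow(-17, 2) = 289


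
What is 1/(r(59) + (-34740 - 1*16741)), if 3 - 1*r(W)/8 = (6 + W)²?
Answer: -1/85257 ≈ -1.1729e-5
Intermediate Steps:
r(W) = 24 - 8*(6 + W)²
1/(r(59) + (-34740 - 1*16741)) = 1/((24 - 8*(6 + 59)²) + (-34740 - 1*16741)) = 1/((24 - 8*65²) + (-34740 - 16741)) = 1/((24 - 8*4225) - 51481) = 1/((24 - 33800) - 51481) = 1/(-33776 - 51481) = 1/(-85257) = -1/85257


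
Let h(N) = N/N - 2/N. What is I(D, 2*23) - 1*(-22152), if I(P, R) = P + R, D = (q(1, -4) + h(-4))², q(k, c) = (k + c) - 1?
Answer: 88817/4 ≈ 22204.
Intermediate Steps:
q(k, c) = -1 + c + k (q(k, c) = (c + k) - 1 = -1 + c + k)
h(N) = 1 - 2/N
D = 25/4 (D = ((-1 - 4 + 1) + (-2 - 4)/(-4))² = (-4 - ¼*(-6))² = (-4 + 3/2)² = (-5/2)² = 25/4 ≈ 6.2500)
I(D, 2*23) - 1*(-22152) = (25/4 + 2*23) - 1*(-22152) = (25/4 + 46) + 22152 = 209/4 + 22152 = 88817/4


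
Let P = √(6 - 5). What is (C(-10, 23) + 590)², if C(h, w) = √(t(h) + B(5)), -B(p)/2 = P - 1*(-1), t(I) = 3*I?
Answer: (590 + I*√34)² ≈ 3.4807e+5 + 6881.0*I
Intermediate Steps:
P = 1 (P = √1 = 1)
B(p) = -4 (B(p) = -2*(1 - 1*(-1)) = -2*(1 + 1) = -2*2 = -4)
C(h, w) = √(-4 + 3*h) (C(h, w) = √(3*h - 4) = √(-4 + 3*h))
(C(-10, 23) + 590)² = (√(-4 + 3*(-10)) + 590)² = (√(-4 - 30) + 590)² = (√(-34) + 590)² = (I*√34 + 590)² = (590 + I*√34)²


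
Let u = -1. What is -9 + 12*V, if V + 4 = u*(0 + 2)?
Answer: -81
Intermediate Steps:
V = -6 (V = -4 - (0 + 2) = -4 - 1*2 = -4 - 2 = -6)
-9 + 12*V = -9 + 12*(-6) = -9 - 72 = -81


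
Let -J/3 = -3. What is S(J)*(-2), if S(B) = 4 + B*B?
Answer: -170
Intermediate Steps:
J = 9 (J = -3*(-3) = 9)
S(B) = 4 + B²
S(J)*(-2) = (4 + 9²)*(-2) = (4 + 81)*(-2) = 85*(-2) = -170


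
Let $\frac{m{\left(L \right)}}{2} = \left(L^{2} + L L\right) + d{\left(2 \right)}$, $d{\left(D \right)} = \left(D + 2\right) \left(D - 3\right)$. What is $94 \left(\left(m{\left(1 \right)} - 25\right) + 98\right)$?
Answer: $6486$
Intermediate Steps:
$d{\left(D \right)} = \left(-3 + D\right) \left(2 + D\right)$ ($d{\left(D \right)} = \left(2 + D\right) \left(-3 + D\right) = \left(-3 + D\right) \left(2 + D\right)$)
$m{\left(L \right)} = -8 + 4 L^{2}$ ($m{\left(L \right)} = 2 \left(\left(L^{2} + L L\right) - \left(8 - 4\right)\right) = 2 \left(\left(L^{2} + L^{2}\right) - 4\right) = 2 \left(2 L^{2} - 4\right) = 2 \left(-4 + 2 L^{2}\right) = -8 + 4 L^{2}$)
$94 \left(\left(m{\left(1 \right)} - 25\right) + 98\right) = 94 \left(\left(\left(-8 + 4 \cdot 1^{2}\right) - 25\right) + 98\right) = 94 \left(\left(\left(-8 + 4 \cdot 1\right) - 25\right) + 98\right) = 94 \left(\left(\left(-8 + 4\right) - 25\right) + 98\right) = 94 \left(\left(-4 - 25\right) + 98\right) = 94 \left(-29 + 98\right) = 94 \cdot 69 = 6486$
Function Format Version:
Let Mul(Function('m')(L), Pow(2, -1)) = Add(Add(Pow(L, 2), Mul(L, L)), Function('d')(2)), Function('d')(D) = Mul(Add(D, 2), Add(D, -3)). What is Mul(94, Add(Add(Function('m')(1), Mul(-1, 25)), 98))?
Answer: 6486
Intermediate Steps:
Function('d')(D) = Mul(Add(-3, D), Add(2, D)) (Function('d')(D) = Mul(Add(2, D), Add(-3, D)) = Mul(Add(-3, D), Add(2, D)))
Function('m')(L) = Add(-8, Mul(4, Pow(L, 2))) (Function('m')(L) = Mul(2, Add(Add(Pow(L, 2), Mul(L, L)), Add(-6, Pow(2, 2), Mul(-1, 2)))) = Mul(2, Add(Add(Pow(L, 2), Pow(L, 2)), Add(-6, 4, -2))) = Mul(2, Add(Mul(2, Pow(L, 2)), -4)) = Mul(2, Add(-4, Mul(2, Pow(L, 2)))) = Add(-8, Mul(4, Pow(L, 2))))
Mul(94, Add(Add(Function('m')(1), Mul(-1, 25)), 98)) = Mul(94, Add(Add(Add(-8, Mul(4, Pow(1, 2))), Mul(-1, 25)), 98)) = Mul(94, Add(Add(Add(-8, Mul(4, 1)), -25), 98)) = Mul(94, Add(Add(Add(-8, 4), -25), 98)) = Mul(94, Add(Add(-4, -25), 98)) = Mul(94, Add(-29, 98)) = Mul(94, 69) = 6486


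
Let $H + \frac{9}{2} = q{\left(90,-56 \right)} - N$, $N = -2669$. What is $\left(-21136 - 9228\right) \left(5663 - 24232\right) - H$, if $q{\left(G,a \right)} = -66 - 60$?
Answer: $\frac{1127653155}{2} \approx 5.6383 \cdot 10^{8}$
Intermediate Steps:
$q{\left(G,a \right)} = -126$ ($q{\left(G,a \right)} = -66 - 60 = -126$)
$H = \frac{5077}{2}$ ($H = - \frac{9}{2} - -2543 = - \frac{9}{2} + \left(-126 + 2669\right) = - \frac{9}{2} + 2543 = \frac{5077}{2} \approx 2538.5$)
$\left(-21136 - 9228\right) \left(5663 - 24232\right) - H = \left(-21136 - 9228\right) \left(5663 - 24232\right) - \frac{5077}{2} = \left(-30364\right) \left(-18569\right) - \frac{5077}{2} = 563829116 - \frac{5077}{2} = \frac{1127653155}{2}$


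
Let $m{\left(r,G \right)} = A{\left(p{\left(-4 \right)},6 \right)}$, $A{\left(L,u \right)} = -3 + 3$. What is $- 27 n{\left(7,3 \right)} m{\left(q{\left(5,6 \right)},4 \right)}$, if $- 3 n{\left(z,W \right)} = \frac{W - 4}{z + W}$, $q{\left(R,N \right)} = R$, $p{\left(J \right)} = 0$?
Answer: $0$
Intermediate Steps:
$A{\left(L,u \right)} = 0$
$m{\left(r,G \right)} = 0$
$n{\left(z,W \right)} = - \frac{-4 + W}{3 \left(W + z\right)}$ ($n{\left(z,W \right)} = - \frac{\left(W - 4\right) \frac{1}{z + W}}{3} = - \frac{\left(-4 + W\right) \frac{1}{W + z}}{3} = - \frac{\frac{1}{W + z} \left(-4 + W\right)}{3} = - \frac{-4 + W}{3 \left(W + z\right)}$)
$- 27 n{\left(7,3 \right)} m{\left(q{\left(5,6 \right)},4 \right)} = - 27 \frac{4 - 3}{3 \left(3 + 7\right)} 0 = - 27 \frac{4 - 3}{3 \cdot 10} \cdot 0 = - 27 \cdot \frac{1}{3} \cdot \frac{1}{10} \cdot 1 \cdot 0 = \left(-27\right) \frac{1}{30} \cdot 0 = \left(- \frac{9}{10}\right) 0 = 0$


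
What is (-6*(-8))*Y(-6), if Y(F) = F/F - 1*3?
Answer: -96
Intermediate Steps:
Y(F) = -2 (Y(F) = 1 - 3 = -2)
(-6*(-8))*Y(-6) = -6*(-8)*(-2) = 48*(-2) = -96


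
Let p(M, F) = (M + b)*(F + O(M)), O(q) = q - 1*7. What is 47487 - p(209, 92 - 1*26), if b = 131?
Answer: -43633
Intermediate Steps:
O(q) = -7 + q (O(q) = q - 7 = -7 + q)
p(M, F) = (131 + M)*(-7 + F + M) (p(M, F) = (M + 131)*(F + (-7 + M)) = (131 + M)*(-7 + F + M))
47487 - p(209, 92 - 1*26) = 47487 - (-917 + 209² + 124*209 + 131*(92 - 1*26) + (92 - 1*26)*209) = 47487 - (-917 + 43681 + 25916 + 131*(92 - 26) + (92 - 26)*209) = 47487 - (-917 + 43681 + 25916 + 131*66 + 66*209) = 47487 - (-917 + 43681 + 25916 + 8646 + 13794) = 47487 - 1*91120 = 47487 - 91120 = -43633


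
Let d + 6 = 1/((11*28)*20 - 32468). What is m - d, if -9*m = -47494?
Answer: 1250892793/236772 ≈ 5283.1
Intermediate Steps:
m = 47494/9 (m = -1/9*(-47494) = 47494/9 ≈ 5277.1)
d = -157849/26308 (d = -6 + 1/((11*28)*20 - 32468) = -6 + 1/(308*20 - 32468) = -6 + 1/(6160 - 32468) = -6 + 1/(-26308) = -6 - 1/26308 = -157849/26308 ≈ -6.0000)
m - d = 47494/9 - 1*(-157849/26308) = 47494/9 + 157849/26308 = 1250892793/236772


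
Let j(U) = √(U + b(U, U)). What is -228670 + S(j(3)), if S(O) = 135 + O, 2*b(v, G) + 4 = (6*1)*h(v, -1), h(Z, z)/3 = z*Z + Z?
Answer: -228534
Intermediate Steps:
h(Z, z) = 3*Z + 3*Z*z (h(Z, z) = 3*(z*Z + Z) = 3*(Z*z + Z) = 3*(Z + Z*z) = 3*Z + 3*Z*z)
b(v, G) = -2 (b(v, G) = -2 + ((6*1)*(3*v*(1 - 1)))/2 = -2 + (6*(3*v*0))/2 = -2 + (6*0)/2 = -2 + (½)*0 = -2 + 0 = -2)
j(U) = √(-2 + U) (j(U) = √(U - 2) = √(-2 + U))
-228670 + S(j(3)) = -228670 + (135 + √(-2 + 3)) = -228670 + (135 + √1) = -228670 + (135 + 1) = -228670 + 136 = -228534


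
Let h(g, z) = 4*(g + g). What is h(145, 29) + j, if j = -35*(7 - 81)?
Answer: 3750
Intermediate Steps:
j = 2590 (j = -35*(-74) = 2590)
h(g, z) = 8*g (h(g, z) = 4*(2*g) = 8*g)
h(145, 29) + j = 8*145 + 2590 = 1160 + 2590 = 3750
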